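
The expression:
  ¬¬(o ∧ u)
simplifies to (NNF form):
o ∧ u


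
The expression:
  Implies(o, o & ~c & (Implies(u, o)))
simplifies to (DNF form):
~c | ~o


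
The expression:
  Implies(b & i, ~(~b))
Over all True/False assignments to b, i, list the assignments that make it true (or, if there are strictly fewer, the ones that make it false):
is always true.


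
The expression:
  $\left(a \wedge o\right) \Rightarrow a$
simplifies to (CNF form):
$\text{True}$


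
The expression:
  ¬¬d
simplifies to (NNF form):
d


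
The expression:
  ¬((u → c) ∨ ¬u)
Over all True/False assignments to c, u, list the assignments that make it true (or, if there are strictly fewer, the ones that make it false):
is true only for:
  c=False, u=True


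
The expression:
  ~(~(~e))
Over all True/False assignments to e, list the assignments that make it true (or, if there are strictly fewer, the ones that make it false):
is true only for:
  e=False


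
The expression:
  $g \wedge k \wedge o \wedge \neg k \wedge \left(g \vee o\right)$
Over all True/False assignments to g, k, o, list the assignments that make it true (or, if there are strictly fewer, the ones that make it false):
is never true.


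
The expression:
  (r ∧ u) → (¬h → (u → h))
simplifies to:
h ∨ ¬r ∨ ¬u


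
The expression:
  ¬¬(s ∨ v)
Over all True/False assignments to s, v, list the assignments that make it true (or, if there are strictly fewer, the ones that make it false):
is false only for:
  s=False, v=False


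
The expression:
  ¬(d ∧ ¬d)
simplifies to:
True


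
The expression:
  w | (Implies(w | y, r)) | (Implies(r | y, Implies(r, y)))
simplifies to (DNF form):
True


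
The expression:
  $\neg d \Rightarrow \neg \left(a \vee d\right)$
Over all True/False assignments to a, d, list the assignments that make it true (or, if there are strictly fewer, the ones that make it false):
is false only for:
  a=True, d=False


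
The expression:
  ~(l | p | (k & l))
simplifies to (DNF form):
~l & ~p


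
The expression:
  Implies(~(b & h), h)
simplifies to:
h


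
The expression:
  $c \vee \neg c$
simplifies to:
$\text{True}$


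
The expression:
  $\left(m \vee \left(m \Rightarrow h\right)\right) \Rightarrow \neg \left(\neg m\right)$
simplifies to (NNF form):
$m$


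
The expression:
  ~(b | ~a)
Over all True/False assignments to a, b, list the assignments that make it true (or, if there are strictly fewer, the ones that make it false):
is true only for:
  a=True, b=False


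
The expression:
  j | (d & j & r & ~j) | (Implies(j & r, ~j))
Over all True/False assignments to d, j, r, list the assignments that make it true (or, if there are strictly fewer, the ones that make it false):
is always true.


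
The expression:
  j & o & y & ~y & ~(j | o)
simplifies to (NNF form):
False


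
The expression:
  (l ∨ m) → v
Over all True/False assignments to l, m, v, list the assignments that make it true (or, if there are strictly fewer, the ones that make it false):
is false only for:
  l=False, m=True, v=False;
  l=True, m=False, v=False;
  l=True, m=True, v=False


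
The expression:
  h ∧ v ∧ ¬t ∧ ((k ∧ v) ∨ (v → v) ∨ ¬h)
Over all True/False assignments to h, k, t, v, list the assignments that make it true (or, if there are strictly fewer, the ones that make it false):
is true only for:
  h=True, k=False, t=False, v=True;
  h=True, k=True, t=False, v=True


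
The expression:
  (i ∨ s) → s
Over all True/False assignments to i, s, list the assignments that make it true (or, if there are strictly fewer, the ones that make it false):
is false only for:
  i=True, s=False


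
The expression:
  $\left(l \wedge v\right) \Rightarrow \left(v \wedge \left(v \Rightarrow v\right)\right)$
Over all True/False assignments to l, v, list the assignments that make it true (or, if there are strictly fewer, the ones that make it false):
is always true.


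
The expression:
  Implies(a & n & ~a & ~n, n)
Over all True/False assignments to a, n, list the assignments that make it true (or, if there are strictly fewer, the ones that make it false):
is always true.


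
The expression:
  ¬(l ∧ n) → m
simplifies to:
m ∨ (l ∧ n)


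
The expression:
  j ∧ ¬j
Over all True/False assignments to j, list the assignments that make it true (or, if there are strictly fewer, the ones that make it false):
is never true.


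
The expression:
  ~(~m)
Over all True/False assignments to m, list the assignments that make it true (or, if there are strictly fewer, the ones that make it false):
is true only for:
  m=True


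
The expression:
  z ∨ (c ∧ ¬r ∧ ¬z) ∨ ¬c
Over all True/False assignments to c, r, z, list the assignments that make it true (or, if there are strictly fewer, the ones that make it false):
is false only for:
  c=True, r=True, z=False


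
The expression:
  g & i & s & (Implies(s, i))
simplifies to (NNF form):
g & i & s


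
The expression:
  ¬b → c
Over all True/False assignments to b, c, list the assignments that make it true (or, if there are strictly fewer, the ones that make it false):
is false only for:
  b=False, c=False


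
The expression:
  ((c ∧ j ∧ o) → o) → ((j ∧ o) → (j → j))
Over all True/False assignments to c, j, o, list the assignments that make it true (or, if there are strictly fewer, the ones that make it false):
is always true.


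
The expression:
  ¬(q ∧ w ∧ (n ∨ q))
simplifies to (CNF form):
¬q ∨ ¬w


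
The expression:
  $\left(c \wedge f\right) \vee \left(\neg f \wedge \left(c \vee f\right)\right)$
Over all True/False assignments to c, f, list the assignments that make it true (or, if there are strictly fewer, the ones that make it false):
is true only for:
  c=True, f=False;
  c=True, f=True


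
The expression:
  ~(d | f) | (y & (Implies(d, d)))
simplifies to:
y | (~d & ~f)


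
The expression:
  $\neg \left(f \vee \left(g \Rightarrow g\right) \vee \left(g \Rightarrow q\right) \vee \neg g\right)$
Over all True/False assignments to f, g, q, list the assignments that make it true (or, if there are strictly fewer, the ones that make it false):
is never true.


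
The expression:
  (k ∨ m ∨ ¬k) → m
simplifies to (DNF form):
m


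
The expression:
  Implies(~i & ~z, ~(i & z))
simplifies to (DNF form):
True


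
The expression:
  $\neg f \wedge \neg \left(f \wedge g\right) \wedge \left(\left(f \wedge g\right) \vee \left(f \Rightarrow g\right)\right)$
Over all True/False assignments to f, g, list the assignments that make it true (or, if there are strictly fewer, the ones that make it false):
is true only for:
  f=False, g=False;
  f=False, g=True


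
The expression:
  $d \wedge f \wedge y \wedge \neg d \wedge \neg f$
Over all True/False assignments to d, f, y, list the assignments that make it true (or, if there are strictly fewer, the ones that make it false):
is never true.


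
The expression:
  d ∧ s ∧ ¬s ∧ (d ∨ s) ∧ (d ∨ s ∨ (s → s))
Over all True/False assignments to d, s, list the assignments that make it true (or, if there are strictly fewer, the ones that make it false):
is never true.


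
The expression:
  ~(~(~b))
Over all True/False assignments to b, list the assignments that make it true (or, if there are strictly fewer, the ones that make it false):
is true only for:
  b=False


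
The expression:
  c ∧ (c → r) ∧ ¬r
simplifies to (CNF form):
False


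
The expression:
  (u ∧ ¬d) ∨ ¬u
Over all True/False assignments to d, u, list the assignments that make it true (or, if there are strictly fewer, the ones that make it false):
is false only for:
  d=True, u=True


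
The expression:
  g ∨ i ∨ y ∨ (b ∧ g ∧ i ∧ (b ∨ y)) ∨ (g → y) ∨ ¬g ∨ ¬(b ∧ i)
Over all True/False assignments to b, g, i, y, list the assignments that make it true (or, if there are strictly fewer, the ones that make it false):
is always true.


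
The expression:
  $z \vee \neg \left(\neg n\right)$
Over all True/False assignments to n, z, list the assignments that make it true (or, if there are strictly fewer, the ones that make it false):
is false only for:
  n=False, z=False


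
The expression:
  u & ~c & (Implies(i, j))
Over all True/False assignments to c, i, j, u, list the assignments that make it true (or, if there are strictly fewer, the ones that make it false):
is true only for:
  c=False, i=False, j=False, u=True;
  c=False, i=False, j=True, u=True;
  c=False, i=True, j=True, u=True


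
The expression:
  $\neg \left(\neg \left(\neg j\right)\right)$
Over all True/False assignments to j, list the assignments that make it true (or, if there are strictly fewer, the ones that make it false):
is true only for:
  j=False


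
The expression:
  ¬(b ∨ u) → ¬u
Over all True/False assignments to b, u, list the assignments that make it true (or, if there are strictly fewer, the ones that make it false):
is always true.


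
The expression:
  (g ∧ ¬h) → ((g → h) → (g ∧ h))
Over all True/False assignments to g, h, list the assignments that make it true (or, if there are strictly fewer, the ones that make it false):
is always true.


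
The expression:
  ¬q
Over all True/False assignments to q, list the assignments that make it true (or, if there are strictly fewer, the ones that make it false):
is true only for:
  q=False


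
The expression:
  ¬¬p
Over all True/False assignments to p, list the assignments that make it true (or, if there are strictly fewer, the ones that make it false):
is true only for:
  p=True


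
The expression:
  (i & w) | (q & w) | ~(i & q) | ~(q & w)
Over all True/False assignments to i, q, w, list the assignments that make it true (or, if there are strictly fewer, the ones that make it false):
is always true.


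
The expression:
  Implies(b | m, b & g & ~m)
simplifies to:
~m & (g | ~b)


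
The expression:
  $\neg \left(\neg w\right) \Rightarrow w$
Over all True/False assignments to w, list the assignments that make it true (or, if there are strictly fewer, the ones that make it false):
is always true.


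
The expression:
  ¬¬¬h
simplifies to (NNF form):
¬h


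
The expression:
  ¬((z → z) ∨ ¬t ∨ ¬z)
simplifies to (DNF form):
False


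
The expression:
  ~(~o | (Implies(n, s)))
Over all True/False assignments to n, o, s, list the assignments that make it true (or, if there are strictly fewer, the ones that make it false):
is true only for:
  n=True, o=True, s=False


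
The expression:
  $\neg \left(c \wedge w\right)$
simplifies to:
$\neg c \vee \neg w$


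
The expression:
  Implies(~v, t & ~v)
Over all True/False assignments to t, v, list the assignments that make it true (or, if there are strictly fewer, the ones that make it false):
is false only for:
  t=False, v=False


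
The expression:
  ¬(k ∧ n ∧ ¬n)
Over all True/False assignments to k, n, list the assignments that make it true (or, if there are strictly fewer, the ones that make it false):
is always true.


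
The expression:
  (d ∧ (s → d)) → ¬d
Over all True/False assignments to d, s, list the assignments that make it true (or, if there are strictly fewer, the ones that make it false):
is true only for:
  d=False, s=False;
  d=False, s=True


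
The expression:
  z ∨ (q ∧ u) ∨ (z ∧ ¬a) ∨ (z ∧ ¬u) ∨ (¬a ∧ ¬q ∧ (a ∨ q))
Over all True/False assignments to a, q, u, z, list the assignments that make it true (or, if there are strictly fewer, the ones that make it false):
is false only for:
  a=False, q=False, u=False, z=False;
  a=False, q=False, u=True, z=False;
  a=False, q=True, u=False, z=False;
  a=True, q=False, u=False, z=False;
  a=True, q=False, u=True, z=False;
  a=True, q=True, u=False, z=False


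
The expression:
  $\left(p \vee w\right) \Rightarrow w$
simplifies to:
$w \vee \neg p$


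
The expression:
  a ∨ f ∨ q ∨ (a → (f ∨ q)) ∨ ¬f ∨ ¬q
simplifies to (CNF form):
True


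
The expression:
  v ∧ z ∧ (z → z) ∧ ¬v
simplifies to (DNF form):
False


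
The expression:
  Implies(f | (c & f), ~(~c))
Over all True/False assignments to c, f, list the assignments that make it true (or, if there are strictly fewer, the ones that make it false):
is false only for:
  c=False, f=True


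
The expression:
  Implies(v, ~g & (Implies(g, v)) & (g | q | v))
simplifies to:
~g | ~v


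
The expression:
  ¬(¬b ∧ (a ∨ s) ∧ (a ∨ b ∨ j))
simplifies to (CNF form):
(b ∨ ¬a) ∧ (b ∨ ¬j ∨ ¬s)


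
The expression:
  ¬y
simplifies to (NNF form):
¬y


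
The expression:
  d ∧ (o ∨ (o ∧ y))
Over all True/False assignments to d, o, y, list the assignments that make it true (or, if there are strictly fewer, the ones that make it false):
is true only for:
  d=True, o=True, y=False;
  d=True, o=True, y=True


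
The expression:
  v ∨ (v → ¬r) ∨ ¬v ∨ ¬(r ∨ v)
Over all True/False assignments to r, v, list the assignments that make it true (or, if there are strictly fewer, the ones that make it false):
is always true.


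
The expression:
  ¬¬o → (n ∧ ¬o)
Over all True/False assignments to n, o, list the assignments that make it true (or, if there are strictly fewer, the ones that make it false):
is true only for:
  n=False, o=False;
  n=True, o=False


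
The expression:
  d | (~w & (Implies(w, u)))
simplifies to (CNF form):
d | ~w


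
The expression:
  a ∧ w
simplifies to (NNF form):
a ∧ w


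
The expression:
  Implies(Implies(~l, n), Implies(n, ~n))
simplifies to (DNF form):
~n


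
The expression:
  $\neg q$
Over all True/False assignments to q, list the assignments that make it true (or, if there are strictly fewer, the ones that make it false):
is true only for:
  q=False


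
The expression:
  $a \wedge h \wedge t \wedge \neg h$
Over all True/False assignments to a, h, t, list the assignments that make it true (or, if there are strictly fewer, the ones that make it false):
is never true.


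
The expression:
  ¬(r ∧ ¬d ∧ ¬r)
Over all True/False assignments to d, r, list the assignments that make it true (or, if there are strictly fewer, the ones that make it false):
is always true.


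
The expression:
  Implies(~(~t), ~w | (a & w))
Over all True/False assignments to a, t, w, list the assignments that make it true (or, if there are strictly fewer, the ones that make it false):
is false only for:
  a=False, t=True, w=True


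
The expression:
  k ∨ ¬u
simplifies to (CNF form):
k ∨ ¬u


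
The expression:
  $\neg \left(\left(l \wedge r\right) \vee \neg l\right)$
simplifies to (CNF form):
$l \wedge \neg r$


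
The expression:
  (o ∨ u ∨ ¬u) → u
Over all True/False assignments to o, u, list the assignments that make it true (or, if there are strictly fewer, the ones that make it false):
is true only for:
  o=False, u=True;
  o=True, u=True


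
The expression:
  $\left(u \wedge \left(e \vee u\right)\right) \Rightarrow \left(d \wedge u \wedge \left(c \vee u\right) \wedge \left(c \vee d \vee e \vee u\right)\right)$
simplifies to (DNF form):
$d \vee \neg u$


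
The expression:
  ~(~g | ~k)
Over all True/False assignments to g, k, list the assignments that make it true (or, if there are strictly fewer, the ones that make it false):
is true only for:
  g=True, k=True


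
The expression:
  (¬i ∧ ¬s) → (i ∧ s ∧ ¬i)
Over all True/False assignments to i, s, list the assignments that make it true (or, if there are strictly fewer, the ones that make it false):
is false only for:
  i=False, s=False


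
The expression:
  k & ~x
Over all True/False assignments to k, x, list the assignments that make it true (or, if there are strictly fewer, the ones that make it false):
is true only for:
  k=True, x=False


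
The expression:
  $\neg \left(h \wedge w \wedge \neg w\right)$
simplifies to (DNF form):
$\text{True}$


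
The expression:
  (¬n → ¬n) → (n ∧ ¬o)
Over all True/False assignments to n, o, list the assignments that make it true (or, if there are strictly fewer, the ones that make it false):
is true only for:
  n=True, o=False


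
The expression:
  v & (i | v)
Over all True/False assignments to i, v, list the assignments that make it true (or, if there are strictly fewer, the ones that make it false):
is true only for:
  i=False, v=True;
  i=True, v=True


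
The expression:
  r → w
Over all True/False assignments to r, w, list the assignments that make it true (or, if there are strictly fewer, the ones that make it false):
is false only for:
  r=True, w=False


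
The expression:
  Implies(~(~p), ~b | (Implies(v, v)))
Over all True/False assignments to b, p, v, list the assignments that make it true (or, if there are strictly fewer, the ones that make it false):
is always true.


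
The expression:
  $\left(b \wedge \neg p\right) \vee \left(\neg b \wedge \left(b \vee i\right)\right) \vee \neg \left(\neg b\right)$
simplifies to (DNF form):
$b \vee i$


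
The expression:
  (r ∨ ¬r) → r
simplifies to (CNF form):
r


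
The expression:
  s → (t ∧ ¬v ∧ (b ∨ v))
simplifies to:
(b ∧ t ∧ ¬v) ∨ ¬s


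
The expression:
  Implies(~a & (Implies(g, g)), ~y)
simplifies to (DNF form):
a | ~y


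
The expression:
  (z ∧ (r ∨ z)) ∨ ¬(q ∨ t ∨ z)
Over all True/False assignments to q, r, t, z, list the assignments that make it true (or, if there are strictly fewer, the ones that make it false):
is false only for:
  q=False, r=False, t=True, z=False;
  q=False, r=True, t=True, z=False;
  q=True, r=False, t=False, z=False;
  q=True, r=False, t=True, z=False;
  q=True, r=True, t=False, z=False;
  q=True, r=True, t=True, z=False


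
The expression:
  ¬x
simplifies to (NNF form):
¬x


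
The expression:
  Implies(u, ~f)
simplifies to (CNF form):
~f | ~u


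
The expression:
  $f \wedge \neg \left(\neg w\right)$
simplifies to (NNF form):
$f \wedge w$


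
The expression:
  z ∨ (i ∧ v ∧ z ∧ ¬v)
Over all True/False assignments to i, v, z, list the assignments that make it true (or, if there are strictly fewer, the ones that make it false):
is true only for:
  i=False, v=False, z=True;
  i=False, v=True, z=True;
  i=True, v=False, z=True;
  i=True, v=True, z=True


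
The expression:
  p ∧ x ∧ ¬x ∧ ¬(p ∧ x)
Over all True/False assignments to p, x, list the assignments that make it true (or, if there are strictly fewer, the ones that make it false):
is never true.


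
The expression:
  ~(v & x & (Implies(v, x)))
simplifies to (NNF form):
~v | ~x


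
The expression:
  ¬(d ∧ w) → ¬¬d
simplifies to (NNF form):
d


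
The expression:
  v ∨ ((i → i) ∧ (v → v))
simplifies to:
True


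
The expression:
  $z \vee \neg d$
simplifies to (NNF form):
$z \vee \neg d$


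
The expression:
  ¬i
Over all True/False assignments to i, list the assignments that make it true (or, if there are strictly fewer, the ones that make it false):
is true only for:
  i=False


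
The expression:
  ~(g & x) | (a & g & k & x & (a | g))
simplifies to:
~g | ~x | (a & k)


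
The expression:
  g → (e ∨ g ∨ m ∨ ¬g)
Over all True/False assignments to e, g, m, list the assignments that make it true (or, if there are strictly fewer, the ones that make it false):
is always true.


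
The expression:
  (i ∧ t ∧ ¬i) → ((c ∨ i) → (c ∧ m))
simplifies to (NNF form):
True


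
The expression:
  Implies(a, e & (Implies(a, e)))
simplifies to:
e | ~a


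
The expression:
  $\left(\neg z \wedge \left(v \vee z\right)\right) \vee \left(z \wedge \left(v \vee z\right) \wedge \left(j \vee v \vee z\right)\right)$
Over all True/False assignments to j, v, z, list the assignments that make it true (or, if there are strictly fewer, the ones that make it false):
is false only for:
  j=False, v=False, z=False;
  j=True, v=False, z=False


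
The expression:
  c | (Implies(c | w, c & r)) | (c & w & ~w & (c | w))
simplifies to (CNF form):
c | ~w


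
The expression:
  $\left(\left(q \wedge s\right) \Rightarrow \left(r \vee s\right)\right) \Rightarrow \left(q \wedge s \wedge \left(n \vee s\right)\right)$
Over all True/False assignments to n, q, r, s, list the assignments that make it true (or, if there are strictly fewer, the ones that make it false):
is true only for:
  n=False, q=True, r=False, s=True;
  n=False, q=True, r=True, s=True;
  n=True, q=True, r=False, s=True;
  n=True, q=True, r=True, s=True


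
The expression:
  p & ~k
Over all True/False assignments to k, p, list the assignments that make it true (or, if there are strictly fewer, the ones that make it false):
is true only for:
  k=False, p=True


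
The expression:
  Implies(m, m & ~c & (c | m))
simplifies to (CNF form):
~c | ~m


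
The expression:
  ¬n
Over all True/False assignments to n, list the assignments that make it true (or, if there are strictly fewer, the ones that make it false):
is true only for:
  n=False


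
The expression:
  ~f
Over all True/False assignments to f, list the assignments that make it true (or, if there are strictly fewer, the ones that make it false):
is true only for:
  f=False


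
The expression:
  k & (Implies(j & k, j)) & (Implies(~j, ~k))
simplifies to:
j & k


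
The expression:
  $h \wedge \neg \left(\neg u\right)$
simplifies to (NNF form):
$h \wedge u$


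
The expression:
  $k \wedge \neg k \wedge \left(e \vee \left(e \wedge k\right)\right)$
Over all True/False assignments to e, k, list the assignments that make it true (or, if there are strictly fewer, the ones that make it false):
is never true.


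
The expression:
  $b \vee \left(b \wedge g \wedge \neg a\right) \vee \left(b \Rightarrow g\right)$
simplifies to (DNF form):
$\text{True}$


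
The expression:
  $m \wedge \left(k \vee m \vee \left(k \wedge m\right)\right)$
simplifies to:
$m$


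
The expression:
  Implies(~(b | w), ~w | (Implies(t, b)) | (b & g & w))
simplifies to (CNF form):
True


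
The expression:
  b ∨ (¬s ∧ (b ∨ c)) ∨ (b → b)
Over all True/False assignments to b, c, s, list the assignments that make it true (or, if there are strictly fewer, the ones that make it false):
is always true.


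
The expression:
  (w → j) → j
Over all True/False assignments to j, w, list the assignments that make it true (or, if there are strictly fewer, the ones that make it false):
is false only for:
  j=False, w=False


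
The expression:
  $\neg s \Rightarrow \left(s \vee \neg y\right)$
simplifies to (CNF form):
$s \vee \neg y$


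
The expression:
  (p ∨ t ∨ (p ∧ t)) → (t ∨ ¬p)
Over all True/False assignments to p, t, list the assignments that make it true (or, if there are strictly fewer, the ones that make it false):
is false only for:
  p=True, t=False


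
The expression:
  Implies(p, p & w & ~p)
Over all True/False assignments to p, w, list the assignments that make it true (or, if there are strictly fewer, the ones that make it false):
is true only for:
  p=False, w=False;
  p=False, w=True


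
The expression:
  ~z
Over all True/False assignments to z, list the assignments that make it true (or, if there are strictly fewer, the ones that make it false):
is true only for:
  z=False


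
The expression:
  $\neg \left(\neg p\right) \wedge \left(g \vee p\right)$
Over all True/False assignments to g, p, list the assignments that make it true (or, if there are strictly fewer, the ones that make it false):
is true only for:
  g=False, p=True;
  g=True, p=True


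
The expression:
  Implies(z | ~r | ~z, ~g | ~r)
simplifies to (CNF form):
~g | ~r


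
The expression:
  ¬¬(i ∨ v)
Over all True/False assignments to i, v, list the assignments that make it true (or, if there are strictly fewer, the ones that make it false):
is false only for:
  i=False, v=False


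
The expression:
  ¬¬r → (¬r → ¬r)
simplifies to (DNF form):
True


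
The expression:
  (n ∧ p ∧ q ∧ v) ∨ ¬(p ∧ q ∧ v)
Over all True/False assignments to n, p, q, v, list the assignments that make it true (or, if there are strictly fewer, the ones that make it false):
is false only for:
  n=False, p=True, q=True, v=True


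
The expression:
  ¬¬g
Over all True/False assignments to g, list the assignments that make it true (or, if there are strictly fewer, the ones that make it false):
is true only for:
  g=True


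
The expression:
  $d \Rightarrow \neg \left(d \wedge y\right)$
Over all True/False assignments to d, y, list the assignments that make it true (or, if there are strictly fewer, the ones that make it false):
is false only for:
  d=True, y=True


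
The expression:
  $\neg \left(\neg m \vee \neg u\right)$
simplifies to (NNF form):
$m \wedge u$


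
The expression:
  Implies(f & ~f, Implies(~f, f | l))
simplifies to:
True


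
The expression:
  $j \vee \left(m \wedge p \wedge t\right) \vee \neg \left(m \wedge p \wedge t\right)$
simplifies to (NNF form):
$\text{True}$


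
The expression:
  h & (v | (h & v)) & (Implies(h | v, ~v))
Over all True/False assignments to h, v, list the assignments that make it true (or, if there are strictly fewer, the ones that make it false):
is never true.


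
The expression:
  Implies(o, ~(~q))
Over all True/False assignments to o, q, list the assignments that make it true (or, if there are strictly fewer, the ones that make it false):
is false only for:
  o=True, q=False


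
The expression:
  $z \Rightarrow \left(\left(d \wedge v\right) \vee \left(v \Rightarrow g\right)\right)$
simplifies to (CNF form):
$d \vee g \vee \neg v \vee \neg z$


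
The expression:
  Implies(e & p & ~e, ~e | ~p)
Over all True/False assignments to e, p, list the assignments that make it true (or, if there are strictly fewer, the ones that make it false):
is always true.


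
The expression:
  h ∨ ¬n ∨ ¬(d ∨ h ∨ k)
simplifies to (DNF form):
h ∨ (¬d ∧ ¬k) ∨ ¬n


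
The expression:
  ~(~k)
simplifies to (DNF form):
k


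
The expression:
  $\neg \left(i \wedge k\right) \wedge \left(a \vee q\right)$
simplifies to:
$\left(a \vee q\right) \wedge \left(\neg i \vee \neg k\right)$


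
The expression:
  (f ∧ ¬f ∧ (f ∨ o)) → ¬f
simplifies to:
True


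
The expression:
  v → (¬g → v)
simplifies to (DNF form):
True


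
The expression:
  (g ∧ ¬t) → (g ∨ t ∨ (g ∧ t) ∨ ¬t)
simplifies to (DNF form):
True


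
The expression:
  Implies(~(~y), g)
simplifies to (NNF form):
g | ~y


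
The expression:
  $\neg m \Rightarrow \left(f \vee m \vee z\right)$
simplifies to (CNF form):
$f \vee m \vee z$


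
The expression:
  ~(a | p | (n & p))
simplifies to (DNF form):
~a & ~p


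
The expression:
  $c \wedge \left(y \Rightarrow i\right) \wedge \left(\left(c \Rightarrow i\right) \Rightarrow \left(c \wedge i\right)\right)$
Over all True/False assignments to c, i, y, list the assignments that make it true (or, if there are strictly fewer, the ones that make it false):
is true only for:
  c=True, i=False, y=False;
  c=True, i=True, y=False;
  c=True, i=True, y=True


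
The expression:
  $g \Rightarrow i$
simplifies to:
$i \vee \neg g$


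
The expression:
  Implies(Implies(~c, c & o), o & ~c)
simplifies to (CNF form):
~c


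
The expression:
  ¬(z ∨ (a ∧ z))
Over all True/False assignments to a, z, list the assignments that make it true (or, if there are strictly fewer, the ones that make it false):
is true only for:
  a=False, z=False;
  a=True, z=False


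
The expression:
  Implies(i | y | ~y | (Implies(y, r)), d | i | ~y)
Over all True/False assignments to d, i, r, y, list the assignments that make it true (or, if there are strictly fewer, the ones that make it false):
is false only for:
  d=False, i=False, r=False, y=True;
  d=False, i=False, r=True, y=True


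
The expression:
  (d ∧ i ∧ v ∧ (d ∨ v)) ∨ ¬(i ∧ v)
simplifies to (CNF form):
d ∨ ¬i ∨ ¬v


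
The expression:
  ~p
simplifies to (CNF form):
~p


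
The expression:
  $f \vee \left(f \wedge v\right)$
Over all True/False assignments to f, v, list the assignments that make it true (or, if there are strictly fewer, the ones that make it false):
is true only for:
  f=True, v=False;
  f=True, v=True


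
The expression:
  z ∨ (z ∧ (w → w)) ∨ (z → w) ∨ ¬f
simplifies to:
True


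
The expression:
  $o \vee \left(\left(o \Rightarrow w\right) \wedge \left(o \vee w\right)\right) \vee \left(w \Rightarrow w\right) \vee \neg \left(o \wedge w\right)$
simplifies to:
$\text{True}$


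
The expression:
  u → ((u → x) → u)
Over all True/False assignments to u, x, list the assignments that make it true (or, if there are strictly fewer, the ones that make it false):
is always true.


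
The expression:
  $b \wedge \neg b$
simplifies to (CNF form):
$\text{False}$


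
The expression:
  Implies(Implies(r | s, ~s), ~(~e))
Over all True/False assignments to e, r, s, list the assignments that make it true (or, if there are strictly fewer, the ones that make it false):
is false only for:
  e=False, r=False, s=False;
  e=False, r=True, s=False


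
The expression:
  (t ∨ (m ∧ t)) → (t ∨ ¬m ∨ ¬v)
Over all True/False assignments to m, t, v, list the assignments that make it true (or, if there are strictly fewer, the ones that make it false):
is always true.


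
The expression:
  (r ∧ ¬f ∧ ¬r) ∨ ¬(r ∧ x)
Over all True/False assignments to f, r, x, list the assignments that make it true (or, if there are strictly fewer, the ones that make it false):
is false only for:
  f=False, r=True, x=True;
  f=True, r=True, x=True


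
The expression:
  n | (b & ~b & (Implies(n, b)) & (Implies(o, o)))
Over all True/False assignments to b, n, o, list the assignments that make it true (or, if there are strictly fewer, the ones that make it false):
is true only for:
  b=False, n=True, o=False;
  b=False, n=True, o=True;
  b=True, n=True, o=False;
  b=True, n=True, o=True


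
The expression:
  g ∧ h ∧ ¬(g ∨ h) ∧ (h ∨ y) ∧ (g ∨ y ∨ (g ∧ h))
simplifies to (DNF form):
False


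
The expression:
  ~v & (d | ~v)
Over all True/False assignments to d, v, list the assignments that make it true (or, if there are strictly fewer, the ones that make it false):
is true only for:
  d=False, v=False;
  d=True, v=False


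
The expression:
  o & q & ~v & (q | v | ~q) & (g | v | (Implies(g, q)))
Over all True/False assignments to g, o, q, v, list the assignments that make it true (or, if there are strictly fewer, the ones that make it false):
is true only for:
  g=False, o=True, q=True, v=False;
  g=True, o=True, q=True, v=False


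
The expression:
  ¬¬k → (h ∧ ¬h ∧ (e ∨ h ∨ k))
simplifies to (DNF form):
¬k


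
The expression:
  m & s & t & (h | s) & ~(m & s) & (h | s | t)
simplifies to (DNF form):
False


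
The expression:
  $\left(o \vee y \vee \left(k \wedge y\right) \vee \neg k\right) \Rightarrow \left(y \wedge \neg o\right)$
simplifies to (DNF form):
$\left(k \wedge \neg o\right) \vee \left(y \wedge \neg o\right)$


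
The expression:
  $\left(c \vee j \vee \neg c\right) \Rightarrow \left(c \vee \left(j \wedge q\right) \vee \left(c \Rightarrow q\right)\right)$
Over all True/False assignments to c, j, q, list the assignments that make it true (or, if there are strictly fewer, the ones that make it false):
is always true.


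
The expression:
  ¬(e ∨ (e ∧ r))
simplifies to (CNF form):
¬e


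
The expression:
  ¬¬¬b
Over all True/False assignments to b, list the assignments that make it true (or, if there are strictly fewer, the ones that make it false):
is true only for:
  b=False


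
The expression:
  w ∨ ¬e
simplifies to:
w ∨ ¬e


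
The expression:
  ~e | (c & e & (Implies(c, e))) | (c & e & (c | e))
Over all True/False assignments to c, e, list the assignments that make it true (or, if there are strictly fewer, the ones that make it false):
is false only for:
  c=False, e=True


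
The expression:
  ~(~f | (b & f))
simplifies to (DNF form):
f & ~b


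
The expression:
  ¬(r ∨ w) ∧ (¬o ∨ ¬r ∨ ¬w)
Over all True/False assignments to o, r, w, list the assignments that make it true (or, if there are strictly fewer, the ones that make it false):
is true only for:
  o=False, r=False, w=False;
  o=True, r=False, w=False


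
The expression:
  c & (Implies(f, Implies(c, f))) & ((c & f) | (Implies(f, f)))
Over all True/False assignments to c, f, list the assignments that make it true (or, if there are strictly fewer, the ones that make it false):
is true only for:
  c=True, f=False;
  c=True, f=True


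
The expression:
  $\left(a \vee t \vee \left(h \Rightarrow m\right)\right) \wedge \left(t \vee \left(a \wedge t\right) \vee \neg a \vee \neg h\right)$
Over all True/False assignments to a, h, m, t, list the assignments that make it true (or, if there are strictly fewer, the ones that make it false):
is false only for:
  a=False, h=True, m=False, t=False;
  a=True, h=True, m=False, t=False;
  a=True, h=True, m=True, t=False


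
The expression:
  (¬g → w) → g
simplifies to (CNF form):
g ∨ ¬w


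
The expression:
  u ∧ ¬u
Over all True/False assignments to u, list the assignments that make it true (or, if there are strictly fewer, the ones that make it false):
is never true.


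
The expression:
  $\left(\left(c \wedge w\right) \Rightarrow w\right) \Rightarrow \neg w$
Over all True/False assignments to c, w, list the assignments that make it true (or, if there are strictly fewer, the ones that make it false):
is true only for:
  c=False, w=False;
  c=True, w=False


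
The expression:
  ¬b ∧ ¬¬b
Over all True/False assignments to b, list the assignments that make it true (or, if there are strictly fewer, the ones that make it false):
is never true.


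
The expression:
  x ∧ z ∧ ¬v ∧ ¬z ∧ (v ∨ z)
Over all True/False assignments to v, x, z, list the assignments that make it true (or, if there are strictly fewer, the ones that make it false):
is never true.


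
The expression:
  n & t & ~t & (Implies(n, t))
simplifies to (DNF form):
False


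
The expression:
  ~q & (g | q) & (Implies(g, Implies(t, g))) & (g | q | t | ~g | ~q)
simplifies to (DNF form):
g & ~q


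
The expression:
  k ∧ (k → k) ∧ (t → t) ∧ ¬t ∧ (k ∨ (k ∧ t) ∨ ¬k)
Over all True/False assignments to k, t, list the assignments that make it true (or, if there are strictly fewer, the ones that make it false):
is true only for:
  k=True, t=False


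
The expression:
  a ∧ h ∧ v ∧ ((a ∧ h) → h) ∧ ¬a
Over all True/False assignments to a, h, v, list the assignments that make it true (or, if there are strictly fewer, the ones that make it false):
is never true.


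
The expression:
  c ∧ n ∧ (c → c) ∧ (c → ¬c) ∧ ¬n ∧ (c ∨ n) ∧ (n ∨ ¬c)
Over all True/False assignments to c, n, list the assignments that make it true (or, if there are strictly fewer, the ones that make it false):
is never true.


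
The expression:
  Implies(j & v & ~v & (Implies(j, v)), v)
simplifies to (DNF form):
True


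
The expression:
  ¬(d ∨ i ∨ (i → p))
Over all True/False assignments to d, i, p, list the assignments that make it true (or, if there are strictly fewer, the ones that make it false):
is never true.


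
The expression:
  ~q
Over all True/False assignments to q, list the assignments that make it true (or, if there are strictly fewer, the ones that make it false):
is true only for:
  q=False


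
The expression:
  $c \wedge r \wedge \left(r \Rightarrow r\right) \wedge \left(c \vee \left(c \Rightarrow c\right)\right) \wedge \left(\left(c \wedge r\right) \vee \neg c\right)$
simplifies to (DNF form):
$c \wedge r$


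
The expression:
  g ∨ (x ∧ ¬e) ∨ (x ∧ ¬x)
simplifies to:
g ∨ (x ∧ ¬e)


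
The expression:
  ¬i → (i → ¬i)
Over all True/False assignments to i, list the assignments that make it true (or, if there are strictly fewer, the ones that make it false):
is always true.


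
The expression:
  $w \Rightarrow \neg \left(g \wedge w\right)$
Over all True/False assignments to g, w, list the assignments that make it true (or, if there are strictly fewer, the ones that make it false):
is false only for:
  g=True, w=True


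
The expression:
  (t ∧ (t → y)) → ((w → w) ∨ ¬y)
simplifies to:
True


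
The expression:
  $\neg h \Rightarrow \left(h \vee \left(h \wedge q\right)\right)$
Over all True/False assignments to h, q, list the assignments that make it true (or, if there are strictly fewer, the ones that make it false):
is true only for:
  h=True, q=False;
  h=True, q=True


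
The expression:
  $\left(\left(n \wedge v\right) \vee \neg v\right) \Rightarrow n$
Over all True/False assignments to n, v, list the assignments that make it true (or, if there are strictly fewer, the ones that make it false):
is false only for:
  n=False, v=False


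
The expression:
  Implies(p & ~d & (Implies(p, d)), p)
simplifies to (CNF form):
True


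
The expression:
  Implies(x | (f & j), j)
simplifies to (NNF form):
j | ~x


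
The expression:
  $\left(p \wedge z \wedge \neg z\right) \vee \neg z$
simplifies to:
$\neg z$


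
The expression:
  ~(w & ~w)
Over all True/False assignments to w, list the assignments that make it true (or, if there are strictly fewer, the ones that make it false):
is always true.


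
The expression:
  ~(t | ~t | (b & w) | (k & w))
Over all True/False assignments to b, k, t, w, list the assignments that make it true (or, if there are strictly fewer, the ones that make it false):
is never true.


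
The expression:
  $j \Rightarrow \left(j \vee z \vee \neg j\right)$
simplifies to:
$\text{True}$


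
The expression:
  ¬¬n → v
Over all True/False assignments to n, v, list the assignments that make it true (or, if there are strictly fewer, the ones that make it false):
is false only for:
  n=True, v=False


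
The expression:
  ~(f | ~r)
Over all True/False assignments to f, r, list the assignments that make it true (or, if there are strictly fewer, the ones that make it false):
is true only for:
  f=False, r=True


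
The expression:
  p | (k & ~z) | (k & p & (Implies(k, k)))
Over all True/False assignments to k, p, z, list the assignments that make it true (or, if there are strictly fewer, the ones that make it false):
is false only for:
  k=False, p=False, z=False;
  k=False, p=False, z=True;
  k=True, p=False, z=True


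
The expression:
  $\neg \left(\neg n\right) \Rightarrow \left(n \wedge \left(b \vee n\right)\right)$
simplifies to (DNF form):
$\text{True}$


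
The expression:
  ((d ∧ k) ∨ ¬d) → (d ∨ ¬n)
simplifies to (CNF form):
d ∨ ¬n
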